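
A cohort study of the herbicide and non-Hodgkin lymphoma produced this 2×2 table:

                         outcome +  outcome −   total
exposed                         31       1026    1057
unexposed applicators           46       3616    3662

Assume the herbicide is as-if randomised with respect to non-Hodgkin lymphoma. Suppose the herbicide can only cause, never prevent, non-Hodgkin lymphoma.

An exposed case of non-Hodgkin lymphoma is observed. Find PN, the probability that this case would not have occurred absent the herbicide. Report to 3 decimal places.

p₁ = P(outcome | exposed) = 31/1057 = 0.029328
p₀ = P(outcome | unexposed) = 46/3662 = 0.012561
Under exogeneity and monotonicity, PN = (p₁ − p₀)/p₁.
PN = (0.029328 − 0.012561) / 0.029328 ≈ 0.5717

PN ≈ 0.572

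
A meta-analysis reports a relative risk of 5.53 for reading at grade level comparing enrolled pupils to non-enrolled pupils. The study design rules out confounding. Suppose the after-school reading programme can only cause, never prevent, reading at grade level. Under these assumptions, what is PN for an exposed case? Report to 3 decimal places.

PN ≈ 0.819

Under exogeneity and monotonicity, PN = (RR − 1) / RR = 1 − 1/RR.
PN = (5.53 − 1) / 5.53 = 4.53 / 5.53 ≈ 0.8192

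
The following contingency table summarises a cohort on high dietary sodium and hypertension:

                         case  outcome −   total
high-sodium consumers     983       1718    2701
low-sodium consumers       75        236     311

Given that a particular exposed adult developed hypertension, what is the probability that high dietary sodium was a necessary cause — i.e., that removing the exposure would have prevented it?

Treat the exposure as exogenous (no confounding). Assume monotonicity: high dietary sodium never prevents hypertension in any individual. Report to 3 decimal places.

p₁ = P(outcome | exposed) = 983/2701 = 0.36394
p₀ = P(outcome | unexposed) = 75/311 = 0.24116
Under exogeneity and monotonicity, PN = (p₁ − p₀) / p₁.
PN = (0.36394 − 0.24116) / 0.36394 = 0.12278 / 0.36394 ≈ 0.3374

PN ≈ 0.337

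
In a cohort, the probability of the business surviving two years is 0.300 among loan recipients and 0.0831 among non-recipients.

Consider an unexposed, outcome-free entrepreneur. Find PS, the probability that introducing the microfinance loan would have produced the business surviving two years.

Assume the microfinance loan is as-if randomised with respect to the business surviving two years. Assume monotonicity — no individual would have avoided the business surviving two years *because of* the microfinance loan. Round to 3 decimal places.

Let p₁ = 0.3, p₀ = 0.0831.
Under exogeneity and monotonicity, PS = (p₁ − p₀) / (1 − p₀).
PS = (0.3 − 0.0831) / (1 − 0.0831) = 0.2169 / 0.9169 ≈ 0.2366

PS ≈ 0.237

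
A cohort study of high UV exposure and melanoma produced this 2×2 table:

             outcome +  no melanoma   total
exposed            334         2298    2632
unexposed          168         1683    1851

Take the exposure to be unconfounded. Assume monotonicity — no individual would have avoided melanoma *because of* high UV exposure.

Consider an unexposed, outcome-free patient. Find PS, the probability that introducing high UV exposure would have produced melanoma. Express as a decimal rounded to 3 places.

PS ≈ 0.040

p₁ = P(outcome | exposed) = 334/2632 = 0.1269
p₀ = P(outcome | unexposed) = 168/1851 = 0.090762
Under exogeneity and monotonicity, PS = (p₁ − p₀) / (1 − p₀).
PS = (0.1269 − 0.090762) / (1 − 0.090762) = 0.036138 / 0.90924 ≈ 0.0397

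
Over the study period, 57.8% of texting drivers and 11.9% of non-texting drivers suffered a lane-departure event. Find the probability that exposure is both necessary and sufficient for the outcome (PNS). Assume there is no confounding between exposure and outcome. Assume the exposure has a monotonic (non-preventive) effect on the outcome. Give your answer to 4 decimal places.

PNS ≈ 0.4590

p₁ = 0.578, p₀ = 0.119.
Under exogeneity and monotonicity, PNS = p₁ − p₀.
PNS = 0.578 − 0.119 = 0.459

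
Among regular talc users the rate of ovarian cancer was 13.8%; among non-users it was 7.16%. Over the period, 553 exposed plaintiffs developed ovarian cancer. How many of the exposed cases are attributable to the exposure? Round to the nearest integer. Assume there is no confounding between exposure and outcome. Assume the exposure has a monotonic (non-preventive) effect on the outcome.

about 266 cases

p₁ = 0.138, p₀ = 0.0716.
PN = (p₁ − p₀)/p₁ = (0.138 − 0.0716) / 0.138 ≈ 0.48116.
Attributable cases ≈ PN × (exposed cases) = 0.48116 × 553 ≈ 266.08.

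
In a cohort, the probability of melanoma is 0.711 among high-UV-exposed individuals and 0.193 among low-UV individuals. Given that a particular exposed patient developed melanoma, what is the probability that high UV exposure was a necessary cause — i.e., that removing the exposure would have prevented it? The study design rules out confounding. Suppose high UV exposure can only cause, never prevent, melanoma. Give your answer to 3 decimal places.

PN ≈ 0.729

Let p₁ = 0.711, p₀ = 0.193.
Under exogeneity and monotonicity, PN = (p₁ − p₀) / p₁.
PN = (0.711 − 0.193) / 0.711 = 0.518 / 0.711 ≈ 0.7286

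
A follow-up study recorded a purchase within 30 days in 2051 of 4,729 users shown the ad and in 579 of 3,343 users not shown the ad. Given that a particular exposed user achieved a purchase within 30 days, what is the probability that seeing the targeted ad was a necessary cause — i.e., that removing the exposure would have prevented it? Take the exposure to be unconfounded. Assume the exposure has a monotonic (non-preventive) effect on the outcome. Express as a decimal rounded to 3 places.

PN ≈ 0.601

p₁ = P(outcome | exposed) = 2051/4729 = 0.43371
p₀ = P(outcome | unexposed) = 579/3343 = 0.1732
Under exogeneity and monotonicity, PN = (p₁ − p₀) / p₁.
PN = (0.43371 − 0.1732) / 0.43371 = 0.26051 / 0.43371 ≈ 0.6007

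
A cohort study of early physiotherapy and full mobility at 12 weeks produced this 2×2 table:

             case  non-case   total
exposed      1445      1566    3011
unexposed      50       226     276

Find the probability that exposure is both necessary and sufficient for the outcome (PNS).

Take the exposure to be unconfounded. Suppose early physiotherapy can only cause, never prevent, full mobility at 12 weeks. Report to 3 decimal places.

PNS ≈ 0.299

p₁ = P(outcome | exposed) = 1445/3011 = 0.47991
p₀ = P(outcome | unexposed) = 50/276 = 0.18116
Under exogeneity and monotonicity, PNS = p₁ − p₀.
PNS = 0.47991 − 0.18116 = 0.29875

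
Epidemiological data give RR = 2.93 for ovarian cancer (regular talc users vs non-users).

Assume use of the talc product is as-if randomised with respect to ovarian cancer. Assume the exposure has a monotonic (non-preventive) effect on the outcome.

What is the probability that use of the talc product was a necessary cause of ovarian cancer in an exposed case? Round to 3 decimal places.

Under exogeneity and monotonicity, PN = (RR − 1) / RR = 1 − 1/RR.
PN = (2.93 − 1) / 2.93 = 1.93 / 2.93 ≈ 0.6587

PN ≈ 0.659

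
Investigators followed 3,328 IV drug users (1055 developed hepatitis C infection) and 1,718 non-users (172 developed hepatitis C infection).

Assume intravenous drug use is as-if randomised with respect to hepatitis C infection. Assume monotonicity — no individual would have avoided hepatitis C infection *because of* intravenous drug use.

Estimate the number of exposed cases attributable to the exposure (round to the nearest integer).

about 722 cases

p₁ = P(outcome | exposed) = 1055/3328 = 0.31701
p₀ = P(outcome | unexposed) = 172/1718 = 0.10012
PN = (p₁ − p₀)/p₁ = (0.31701 − 0.10012) / 0.31701 ≈ 0.68418.
Attributable cases ≈ PN × (exposed cases) = 0.68418 × 1055 ≈ 721.81.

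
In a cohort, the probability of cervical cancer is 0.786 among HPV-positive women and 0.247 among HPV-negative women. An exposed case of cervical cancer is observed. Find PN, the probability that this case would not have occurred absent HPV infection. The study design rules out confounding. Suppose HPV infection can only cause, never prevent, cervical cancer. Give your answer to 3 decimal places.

Let p₁ = 0.786, p₀ = 0.247.
Under exogeneity and monotonicity, PN = (p₁ − p₀) / p₁.
PN = (0.786 − 0.247) / 0.786 = 0.539 / 0.786 ≈ 0.6858

PN ≈ 0.686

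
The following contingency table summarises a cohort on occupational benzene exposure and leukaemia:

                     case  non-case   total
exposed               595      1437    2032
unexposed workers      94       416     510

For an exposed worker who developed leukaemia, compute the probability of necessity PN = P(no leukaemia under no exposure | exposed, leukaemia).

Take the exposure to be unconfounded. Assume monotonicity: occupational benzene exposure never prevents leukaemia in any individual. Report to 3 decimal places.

PN ≈ 0.371

p₁ = P(outcome | exposed) = 595/2032 = 0.29281
p₀ = P(outcome | unexposed) = 94/510 = 0.18431
Under exogeneity and monotonicity, PN = (p₁ − p₀)/p₁.
PN = (0.29281 − 0.18431) / 0.29281 ≈ 0.3705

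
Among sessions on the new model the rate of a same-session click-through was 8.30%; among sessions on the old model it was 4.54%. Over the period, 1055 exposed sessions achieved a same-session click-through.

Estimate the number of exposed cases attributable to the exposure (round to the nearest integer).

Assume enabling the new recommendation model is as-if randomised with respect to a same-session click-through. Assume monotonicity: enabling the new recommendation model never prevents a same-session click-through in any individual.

p₁ = 0.083, p₀ = 0.0454.
PN = (p₁ − p₀)/p₁ = (0.083 − 0.0454) / 0.083 ≈ 0.45301.
Attributable cases ≈ PN × (exposed cases) = 0.45301 × 1055 ≈ 477.93.

about 478 cases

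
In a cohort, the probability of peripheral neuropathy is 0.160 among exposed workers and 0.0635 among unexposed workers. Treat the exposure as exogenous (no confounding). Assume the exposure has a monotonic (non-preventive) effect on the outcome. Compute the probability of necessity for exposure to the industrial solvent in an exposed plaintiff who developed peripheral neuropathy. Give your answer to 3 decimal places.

Let p₁ = 0.16, p₀ = 0.0635.
Under exogeneity and monotonicity, PN = (p₁ − p₀) / p₁.
PN = (0.16 − 0.0635) / 0.16 = 0.0965 / 0.16 ≈ 0.6031

PN ≈ 0.603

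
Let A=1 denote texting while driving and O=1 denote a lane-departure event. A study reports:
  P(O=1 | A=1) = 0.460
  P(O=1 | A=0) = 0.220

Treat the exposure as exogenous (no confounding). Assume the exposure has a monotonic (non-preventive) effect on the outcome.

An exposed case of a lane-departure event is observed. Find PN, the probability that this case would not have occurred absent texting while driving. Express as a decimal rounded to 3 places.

PN ≈ 0.522

Let p₁ = 0.46, p₀ = 0.22.
Under exogeneity and monotonicity, PN = (p₁ − p₀) / p₁.
PN = (0.46 − 0.22) / 0.46 = 0.24 / 0.46 ≈ 0.5217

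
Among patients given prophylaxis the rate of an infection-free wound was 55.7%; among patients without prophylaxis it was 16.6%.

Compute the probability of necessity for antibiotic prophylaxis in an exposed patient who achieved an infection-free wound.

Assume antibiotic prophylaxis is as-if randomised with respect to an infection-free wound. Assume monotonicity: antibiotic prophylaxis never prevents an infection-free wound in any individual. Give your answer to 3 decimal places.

PN ≈ 0.702

p₁ = 0.557, p₀ = 0.166.
Under exogeneity and monotonicity, PN = (p₁ − p₀) / p₁.
PN = (0.557 − 0.166) / 0.557 = 0.391 / 0.557 ≈ 0.7020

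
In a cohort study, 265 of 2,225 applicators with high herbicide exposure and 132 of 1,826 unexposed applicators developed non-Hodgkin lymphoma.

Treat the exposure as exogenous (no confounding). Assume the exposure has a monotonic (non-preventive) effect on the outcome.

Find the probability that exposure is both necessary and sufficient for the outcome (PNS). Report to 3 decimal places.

PNS ≈ 0.047

p₁ = P(outcome | exposed) = 265/2225 = 0.1191
p₀ = P(outcome | unexposed) = 132/1826 = 0.072289
Under exogeneity and monotonicity, PNS = p₁ − p₀.
PNS = 0.1191 − 0.072289 = 0.046812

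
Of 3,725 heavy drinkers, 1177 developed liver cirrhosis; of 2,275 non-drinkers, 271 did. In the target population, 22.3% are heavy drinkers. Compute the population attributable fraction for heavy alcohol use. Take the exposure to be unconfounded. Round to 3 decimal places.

PAF ≈ 0.269

p₁ = P(outcome | exposed) = 1177/3725 = 0.31597
p₀ = P(outcome | unexposed) = 271/2275 = 0.11912
Overall risk P(Y=1) = π·p₁ + (1−π)·p₀ = 0.223×0.31597 + 0.777×0.11912 = 0.16302.
Under exogeneity, PAF = [P(Y=1) − p₀] / P(Y=1).
PAF = (0.16302 − 0.11912) / 0.16302 ≈ 0.2693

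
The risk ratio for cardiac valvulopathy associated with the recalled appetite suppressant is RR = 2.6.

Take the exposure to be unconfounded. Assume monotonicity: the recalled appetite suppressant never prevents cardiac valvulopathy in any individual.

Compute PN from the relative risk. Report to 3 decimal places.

Under exogeneity and monotonicity, PN = (RR − 1) / RR = 1 − 1/RR.
PN = (2.6 − 1) / 2.6 = 1.6 / 2.6 ≈ 0.6154

PN ≈ 0.615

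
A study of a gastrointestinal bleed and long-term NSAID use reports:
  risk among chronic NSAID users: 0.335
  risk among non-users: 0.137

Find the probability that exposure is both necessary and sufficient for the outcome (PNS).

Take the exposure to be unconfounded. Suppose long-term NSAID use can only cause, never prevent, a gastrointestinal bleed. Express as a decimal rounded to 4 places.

Let p₁ = 0.335, p₀ = 0.137.
Under exogeneity and monotonicity, PNS = p₁ − p₀.
PNS = 0.335 − 0.137 = 0.198

PNS ≈ 0.1980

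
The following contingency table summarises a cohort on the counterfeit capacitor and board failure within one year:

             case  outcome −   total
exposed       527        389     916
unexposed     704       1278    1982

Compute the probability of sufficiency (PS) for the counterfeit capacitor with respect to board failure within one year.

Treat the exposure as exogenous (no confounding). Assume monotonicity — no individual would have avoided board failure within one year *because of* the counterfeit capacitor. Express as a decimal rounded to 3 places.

p₁ = P(outcome | exposed) = 527/916 = 0.57533
p₀ = P(outcome | unexposed) = 704/1982 = 0.3552
Under exogeneity and monotonicity, PS = (p₁ − p₀)/(1 − p₀).
PS = (0.57533 − 0.3552) / 0.6448 ≈ 0.3414

PS ≈ 0.341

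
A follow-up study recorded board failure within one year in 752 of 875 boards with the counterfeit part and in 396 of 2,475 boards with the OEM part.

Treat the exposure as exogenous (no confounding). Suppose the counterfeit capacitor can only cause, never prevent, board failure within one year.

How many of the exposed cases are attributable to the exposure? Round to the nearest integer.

p₁ = P(outcome | exposed) = 752/875 = 0.85943
p₀ = P(outcome | unexposed) = 396/2475 = 0.16
PN = (p₁ − p₀)/p₁ = (0.85943 − 0.16) / 0.85943 ≈ 0.81383.
Attributable cases ≈ PN × (exposed cases) = 0.81383 × 752 ≈ 612.00.

about 612 cases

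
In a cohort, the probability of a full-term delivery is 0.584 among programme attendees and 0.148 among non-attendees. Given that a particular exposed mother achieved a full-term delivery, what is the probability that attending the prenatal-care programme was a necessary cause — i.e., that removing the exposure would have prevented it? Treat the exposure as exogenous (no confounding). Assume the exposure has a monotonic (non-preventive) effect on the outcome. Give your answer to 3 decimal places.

PN ≈ 0.747

Let p₁ = 0.584, p₀ = 0.148.
Under exogeneity and monotonicity, PN = (p₁ − p₀) / p₁.
PN = (0.584 − 0.148) / 0.584 = 0.436 / 0.584 ≈ 0.7466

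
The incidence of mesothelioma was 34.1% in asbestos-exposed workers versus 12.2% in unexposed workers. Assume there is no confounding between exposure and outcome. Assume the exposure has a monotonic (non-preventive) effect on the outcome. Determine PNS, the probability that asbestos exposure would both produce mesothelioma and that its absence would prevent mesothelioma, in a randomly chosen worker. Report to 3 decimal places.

p₁ = 0.341, p₀ = 0.122.
Under exogeneity and monotonicity, PNS = p₁ − p₀.
PNS = 0.341 − 0.122 = 0.219

PNS ≈ 0.219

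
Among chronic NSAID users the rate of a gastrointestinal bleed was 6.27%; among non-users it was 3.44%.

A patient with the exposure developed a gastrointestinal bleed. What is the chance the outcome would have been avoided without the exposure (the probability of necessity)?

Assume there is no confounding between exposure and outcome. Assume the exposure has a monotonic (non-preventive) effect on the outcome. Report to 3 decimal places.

PN ≈ 0.451

p₁ = 0.0627, p₀ = 0.0344.
Under exogeneity and monotonicity, PN = (p₁ − p₀) / p₁.
PN = (0.0627 − 0.0344) / 0.0627 = 0.0283 / 0.0627 ≈ 0.4514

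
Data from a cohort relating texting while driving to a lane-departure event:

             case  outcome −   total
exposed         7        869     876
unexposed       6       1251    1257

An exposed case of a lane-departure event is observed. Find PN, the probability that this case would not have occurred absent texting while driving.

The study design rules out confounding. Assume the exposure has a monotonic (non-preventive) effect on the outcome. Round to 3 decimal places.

PN ≈ 0.403

p₁ = P(outcome | exposed) = 7/876 = 0.0079909
p₀ = P(outcome | unexposed) = 6/1257 = 0.0047733
Under exogeneity and monotonicity, PN = (p₁ − p₀)/p₁.
PN = (0.0079909 − 0.0047733) / 0.0079909 ≈ 0.4027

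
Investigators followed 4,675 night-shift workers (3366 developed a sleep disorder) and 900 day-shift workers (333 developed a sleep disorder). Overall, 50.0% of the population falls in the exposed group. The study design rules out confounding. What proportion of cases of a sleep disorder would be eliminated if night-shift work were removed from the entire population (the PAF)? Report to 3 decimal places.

p₁ = P(outcome | exposed) = 3366/4675 = 0.72
p₀ = P(outcome | unexposed) = 333/900 = 0.37
Overall risk P(Y=1) = π·p₁ + (1−π)·p₀ = 0.5×0.72 + 0.5×0.37 = 0.545.
Under exogeneity, PAF = [P(Y=1) − p₀] / P(Y=1).
PAF = (0.545 − 0.37) / 0.545 ≈ 0.3211

PAF ≈ 0.321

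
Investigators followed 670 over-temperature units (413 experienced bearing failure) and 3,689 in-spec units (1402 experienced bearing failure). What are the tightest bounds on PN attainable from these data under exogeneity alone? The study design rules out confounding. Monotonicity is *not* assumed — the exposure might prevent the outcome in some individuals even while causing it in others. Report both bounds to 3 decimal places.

p₁ = P(outcome | exposed) = 413/670 = 0.61642
p₀ = P(outcome | unexposed) = 1402/3689 = 0.38005
Under exogeneity alone the bounds on PN are max{0,(p₁−p₀)/p₁} ≤ PN ≤ min{1,(1−p₀)/p₁}.
  lower = (p₁ − p₀)/p₁ = 0.23637 / 0.61642 ≈ 0.3835
  upper = min{1, (1 − p₀)/p₁} = 0.61995 / 0.61642 ≈ 1.0057 → capped at 1

0.383 ≤ PN ≤ 1.000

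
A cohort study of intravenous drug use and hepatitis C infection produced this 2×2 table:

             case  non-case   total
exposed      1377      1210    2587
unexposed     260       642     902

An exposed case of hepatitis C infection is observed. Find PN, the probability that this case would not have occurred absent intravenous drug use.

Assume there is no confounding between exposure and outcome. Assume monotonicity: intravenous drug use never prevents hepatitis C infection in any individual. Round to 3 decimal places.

PN ≈ 0.458

p₁ = P(outcome | exposed) = 1377/2587 = 0.53228
p₀ = P(outcome | unexposed) = 260/902 = 0.28825
Under exogeneity and monotonicity, PN = (p₁ − p₀)/p₁.
PN = (0.53228 − 0.28825) / 0.53228 ≈ 0.4585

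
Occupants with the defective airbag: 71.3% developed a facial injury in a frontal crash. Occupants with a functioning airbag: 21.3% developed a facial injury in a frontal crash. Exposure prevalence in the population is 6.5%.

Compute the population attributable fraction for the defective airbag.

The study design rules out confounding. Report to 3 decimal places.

PAF ≈ 0.132

p₁ = 0.713, p₀ = 0.213.
Overall risk P(Y=1) = π·p₁ + (1−π)·p₀ = 0.065×0.713 + 0.935×0.213 = 0.2455.
Under exogeneity, PAF = [P(Y=1) − p₀] / P(Y=1).
PAF = (0.2455 − 0.213) / 0.2455 ≈ 0.1324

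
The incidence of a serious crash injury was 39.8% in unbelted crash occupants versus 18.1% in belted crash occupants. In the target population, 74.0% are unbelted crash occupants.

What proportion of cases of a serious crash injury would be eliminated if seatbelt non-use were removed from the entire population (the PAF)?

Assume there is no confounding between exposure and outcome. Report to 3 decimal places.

p₁ = 0.398, p₀ = 0.181.
Overall risk P(Y=1) = π·p₁ + (1−π)·p₀ = 0.74×0.398 + 0.26×0.181 = 0.34158.
Under exogeneity, PAF = [P(Y=1) − p₀] / P(Y=1).
PAF = (0.34158 − 0.181) / 0.34158 ≈ 0.4701

PAF ≈ 0.470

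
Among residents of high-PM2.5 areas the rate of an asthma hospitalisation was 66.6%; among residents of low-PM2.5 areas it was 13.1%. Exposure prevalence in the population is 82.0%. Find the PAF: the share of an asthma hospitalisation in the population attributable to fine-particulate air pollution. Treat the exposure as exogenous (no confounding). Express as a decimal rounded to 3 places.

PAF ≈ 0.770

p₁ = 0.666, p₀ = 0.131.
Overall risk P(Y=1) = π·p₁ + (1−π)·p₀ = 0.82×0.666 + 0.18×0.131 = 0.5697.
Under exogeneity, PAF = [P(Y=1) − p₀] / P(Y=1).
PAF = (0.5697 − 0.131) / 0.5697 ≈ 0.7701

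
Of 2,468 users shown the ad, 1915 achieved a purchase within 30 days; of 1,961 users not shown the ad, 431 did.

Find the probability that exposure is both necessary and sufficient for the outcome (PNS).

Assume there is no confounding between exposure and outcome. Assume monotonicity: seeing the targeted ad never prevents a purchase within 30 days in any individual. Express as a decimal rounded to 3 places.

p₁ = P(outcome | exposed) = 1915/2468 = 0.77593
p₀ = P(outcome | unexposed) = 431/1961 = 0.21979
Under exogeneity and monotonicity, PNS = p₁ − p₀.
PNS = 0.77593 − 0.21979 = 0.55615

PNS ≈ 0.556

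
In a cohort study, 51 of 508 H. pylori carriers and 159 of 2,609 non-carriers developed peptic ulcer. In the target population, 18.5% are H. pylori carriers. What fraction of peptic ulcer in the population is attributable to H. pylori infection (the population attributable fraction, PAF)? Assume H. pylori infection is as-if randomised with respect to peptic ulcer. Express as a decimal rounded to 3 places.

p₁ = P(outcome | exposed) = 51/508 = 0.10039
p₀ = P(outcome | unexposed) = 159/2609 = 0.060943
Overall risk P(Y=1) = π·p₁ + (1−π)·p₀ = 0.185×0.10039 + 0.815×0.060943 = 0.068241.
Under exogeneity, PAF = [P(Y=1) − p₀] / P(Y=1).
PAF = (0.068241 − 0.060943) / 0.068241 ≈ 0.1069

PAF ≈ 0.107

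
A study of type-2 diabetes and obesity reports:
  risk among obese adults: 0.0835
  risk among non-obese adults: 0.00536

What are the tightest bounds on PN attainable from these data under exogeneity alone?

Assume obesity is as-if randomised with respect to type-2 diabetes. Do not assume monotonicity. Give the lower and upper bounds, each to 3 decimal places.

Let p₁ = 0.0835, p₀ = 0.00536.
Under exogeneity alone the bounds on PN are max{0,(p₁−p₀)/p₁} ≤ PN ≤ min{1,(1−p₀)/p₁}.
  lower = (p₁ − p₀)/p₁ = 0.07814 / 0.0835 ≈ 0.9358
  upper = min{1, (1 − p₀)/p₁} = 0.99464 / 0.0835 ≈ 11.9119 → capped at 1

0.936 ≤ PN ≤ 1.000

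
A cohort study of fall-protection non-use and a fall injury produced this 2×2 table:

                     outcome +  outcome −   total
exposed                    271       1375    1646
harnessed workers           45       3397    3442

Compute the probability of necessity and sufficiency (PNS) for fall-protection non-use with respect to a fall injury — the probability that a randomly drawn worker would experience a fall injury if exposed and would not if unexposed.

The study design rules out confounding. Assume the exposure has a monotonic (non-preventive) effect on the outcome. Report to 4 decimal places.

p₁ = P(outcome | exposed) = 271/1646 = 0.16464
p₀ = P(outcome | unexposed) = 45/3442 = 0.013074
Under exogeneity and monotonicity, PNS = p₁ − p₀.
PNS = 0.16464 − 0.013074 = 0.15157

PNS ≈ 0.1516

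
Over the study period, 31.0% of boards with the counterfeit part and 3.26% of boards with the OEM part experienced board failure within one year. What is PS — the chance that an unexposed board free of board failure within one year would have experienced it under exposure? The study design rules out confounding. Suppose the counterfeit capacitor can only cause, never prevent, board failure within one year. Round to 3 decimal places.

p₁ = 0.31, p₀ = 0.0326.
Under exogeneity and monotonicity, PS = (p₁ − p₀) / (1 − p₀).
PS = (0.31 − 0.0326) / (1 − 0.0326) = 0.2774 / 0.9674 ≈ 0.2867

PS ≈ 0.287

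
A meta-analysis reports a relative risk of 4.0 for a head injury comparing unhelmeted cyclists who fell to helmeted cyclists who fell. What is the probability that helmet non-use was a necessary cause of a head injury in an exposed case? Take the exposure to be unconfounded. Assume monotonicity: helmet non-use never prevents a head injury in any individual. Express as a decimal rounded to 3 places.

PN ≈ 0.750

Under exogeneity and monotonicity, PN = (RR − 1) / RR = 1 − 1/RR.
PN = (4.0 − 1) / 4.0 = 3 / 4.0 ≈ 0.7500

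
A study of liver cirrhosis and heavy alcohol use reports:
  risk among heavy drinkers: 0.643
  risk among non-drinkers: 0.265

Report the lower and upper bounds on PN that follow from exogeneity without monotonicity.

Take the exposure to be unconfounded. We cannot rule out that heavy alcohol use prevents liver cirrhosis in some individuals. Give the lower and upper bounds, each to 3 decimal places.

0.588 ≤ PN ≤ 1.000

Let p₁ = 0.643, p₀ = 0.265.
Under exogeneity alone the bounds on PN are max{0,(p₁−p₀)/p₁} ≤ PN ≤ min{1,(1−p₀)/p₁}.
  lower = (p₁ − p₀)/p₁ = 0.378 / 0.643 ≈ 0.5879
  upper = min{1, (1 − p₀)/p₁} = 0.735 / 0.643 ≈ 1.1431 → capped at 1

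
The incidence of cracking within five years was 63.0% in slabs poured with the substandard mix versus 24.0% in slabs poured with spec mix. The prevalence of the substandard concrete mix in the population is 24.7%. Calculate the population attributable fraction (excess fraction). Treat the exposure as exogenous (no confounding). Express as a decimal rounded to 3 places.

p₁ = 0.63, p₀ = 0.24.
Overall risk P(Y=1) = π·p₁ + (1−π)·p₀ = 0.247×0.63 + 0.753×0.24 = 0.33633.
Under exogeneity, PAF = [P(Y=1) − p₀] / P(Y=1).
PAF = (0.33633 − 0.24) / 0.33633 ≈ 0.2864

PAF ≈ 0.286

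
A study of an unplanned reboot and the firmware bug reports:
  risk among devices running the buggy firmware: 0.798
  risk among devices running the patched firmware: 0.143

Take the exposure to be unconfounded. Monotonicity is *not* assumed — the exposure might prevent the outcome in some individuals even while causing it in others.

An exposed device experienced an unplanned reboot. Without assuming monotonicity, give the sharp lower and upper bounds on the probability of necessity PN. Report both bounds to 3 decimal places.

0.821 ≤ PN ≤ 1.000

Let p₁ = 0.798, p₀ = 0.143.
Under exogeneity alone the bounds on PN are max{0,(p₁−p₀)/p₁} ≤ PN ≤ min{1,(1−p₀)/p₁}.
  lower = (p₁ − p₀)/p₁ = 0.655 / 0.798 ≈ 0.8208
  upper = min{1, (1 − p₀)/p₁} = 0.857 / 0.798 ≈ 1.0739 → capped at 1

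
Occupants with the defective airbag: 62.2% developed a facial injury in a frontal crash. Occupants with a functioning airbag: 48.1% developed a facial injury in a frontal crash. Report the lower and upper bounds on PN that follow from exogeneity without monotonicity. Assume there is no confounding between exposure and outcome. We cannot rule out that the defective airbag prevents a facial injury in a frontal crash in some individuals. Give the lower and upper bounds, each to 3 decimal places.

p₁ = 0.622, p₀ = 0.481.
Under exogeneity alone the bounds on PN are max{0,(p₁−p₀)/p₁} ≤ PN ≤ min{1,(1−p₀)/p₁}.
  lower = (p₁ − p₀)/p₁ = 0.141 / 0.622 ≈ 0.2267
  upper = min{1, (1 − p₀)/p₁} = 0.519 / 0.622 ≈ 0.8344

0.227 ≤ PN ≤ 0.834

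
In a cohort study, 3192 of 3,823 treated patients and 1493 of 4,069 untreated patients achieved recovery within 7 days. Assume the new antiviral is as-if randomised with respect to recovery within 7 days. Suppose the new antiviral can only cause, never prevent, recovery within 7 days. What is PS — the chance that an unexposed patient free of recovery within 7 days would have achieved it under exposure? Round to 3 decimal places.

PS ≈ 0.739

p₁ = P(outcome | exposed) = 3192/3823 = 0.83495
p₀ = P(outcome | unexposed) = 1493/4069 = 0.36692
Under exogeneity and monotonicity, PS = (p₁ − p₀) / (1 − p₀).
PS = (0.83495 − 0.36692) / (1 − 0.36692) = 0.46803 / 0.63308 ≈ 0.7393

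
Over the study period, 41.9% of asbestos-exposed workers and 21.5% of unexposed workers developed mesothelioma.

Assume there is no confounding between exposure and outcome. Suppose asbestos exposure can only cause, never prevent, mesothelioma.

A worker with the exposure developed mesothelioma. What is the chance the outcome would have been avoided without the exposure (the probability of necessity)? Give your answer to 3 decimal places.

PN ≈ 0.487

p₁ = 0.419, p₀ = 0.215.
Under exogeneity and monotonicity, PN = (p₁ − p₀) / p₁.
PN = (0.419 − 0.215) / 0.419 = 0.204 / 0.419 ≈ 0.4869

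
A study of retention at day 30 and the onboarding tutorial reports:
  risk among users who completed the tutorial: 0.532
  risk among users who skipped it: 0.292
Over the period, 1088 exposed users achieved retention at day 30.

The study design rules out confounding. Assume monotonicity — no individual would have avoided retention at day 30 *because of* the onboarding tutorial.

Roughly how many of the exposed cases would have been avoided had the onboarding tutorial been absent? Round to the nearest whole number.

Let p₁ = 0.532, p₀ = 0.292.
PN = (p₁ − p₀)/p₁ = (0.532 − 0.292) / 0.532 ≈ 0.45113.
Attributable cases ≈ PN × (exposed cases) = 0.45113 × 1088 ≈ 490.83.

about 491 cases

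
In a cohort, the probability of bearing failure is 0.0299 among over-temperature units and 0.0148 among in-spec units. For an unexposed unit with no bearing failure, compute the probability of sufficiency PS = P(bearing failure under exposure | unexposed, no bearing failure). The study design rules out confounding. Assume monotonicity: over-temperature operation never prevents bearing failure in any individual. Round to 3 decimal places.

PS ≈ 0.015

Let p₁ = 0.0299, p₀ = 0.0148.
Under exogeneity and monotonicity, PS = (p₁ − p₀) / (1 − p₀).
PS = (0.0299 − 0.0148) / (1 − 0.0148) = 0.0151 / 0.9852 ≈ 0.0153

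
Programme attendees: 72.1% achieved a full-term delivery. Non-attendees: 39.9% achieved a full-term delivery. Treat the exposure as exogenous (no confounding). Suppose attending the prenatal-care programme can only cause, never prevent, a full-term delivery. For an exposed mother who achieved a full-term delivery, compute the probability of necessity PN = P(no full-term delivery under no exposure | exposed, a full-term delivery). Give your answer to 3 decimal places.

PN ≈ 0.447

p₁ = 0.721, p₀ = 0.399.
Under exogeneity and monotonicity, PN = (p₁ − p₀) / p₁.
PN = (0.721 − 0.399) / 0.721 = 0.322 / 0.721 ≈ 0.4466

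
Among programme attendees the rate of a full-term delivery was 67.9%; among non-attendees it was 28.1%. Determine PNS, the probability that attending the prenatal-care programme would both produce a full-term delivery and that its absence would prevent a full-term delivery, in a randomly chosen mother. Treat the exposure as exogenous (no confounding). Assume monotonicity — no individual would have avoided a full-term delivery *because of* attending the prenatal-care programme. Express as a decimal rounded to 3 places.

p₁ = 0.679, p₀ = 0.281.
Under exogeneity and monotonicity, PNS = p₁ − p₀.
PNS = 0.679 − 0.281 = 0.398

PNS ≈ 0.398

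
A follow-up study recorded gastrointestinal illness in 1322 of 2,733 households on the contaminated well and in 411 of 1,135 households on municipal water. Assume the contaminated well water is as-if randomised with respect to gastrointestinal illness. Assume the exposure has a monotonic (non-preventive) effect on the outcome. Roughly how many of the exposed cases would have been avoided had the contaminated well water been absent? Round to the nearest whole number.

about 332 cases

p₁ = P(outcome | exposed) = 1322/2733 = 0.48372
p₀ = P(outcome | unexposed) = 411/1135 = 0.36211
PN = (p₁ − p₀)/p₁ = (0.48372 − 0.36211) / 0.48372 ≈ 0.25139.
Attributable cases ≈ PN × (exposed cases) = 0.25139 × 1322 ≈ 332.34.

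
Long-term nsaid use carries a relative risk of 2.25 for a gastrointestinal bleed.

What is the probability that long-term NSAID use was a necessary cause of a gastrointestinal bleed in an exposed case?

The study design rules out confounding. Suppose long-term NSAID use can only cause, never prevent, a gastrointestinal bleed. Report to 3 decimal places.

Under exogeneity and monotonicity, PN = (RR − 1) / RR = 1 − 1/RR.
PN = (2.25 − 1) / 2.25 = 1.25 / 2.25 ≈ 0.5556

PN ≈ 0.556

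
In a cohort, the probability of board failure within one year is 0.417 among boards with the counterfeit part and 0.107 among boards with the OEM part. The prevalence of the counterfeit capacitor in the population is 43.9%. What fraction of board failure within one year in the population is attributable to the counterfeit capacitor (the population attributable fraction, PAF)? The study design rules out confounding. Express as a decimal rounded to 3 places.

Let p₁ = 0.417, p₀ = 0.107.
Overall risk P(Y=1) = π·p₁ + (1−π)·p₀ = 0.439×0.417 + 0.561×0.107 = 0.24309.
Under exogeneity, PAF = [P(Y=1) − p₀] / P(Y=1).
PAF = (0.24309 − 0.107) / 0.24309 ≈ 0.5598

PAF ≈ 0.560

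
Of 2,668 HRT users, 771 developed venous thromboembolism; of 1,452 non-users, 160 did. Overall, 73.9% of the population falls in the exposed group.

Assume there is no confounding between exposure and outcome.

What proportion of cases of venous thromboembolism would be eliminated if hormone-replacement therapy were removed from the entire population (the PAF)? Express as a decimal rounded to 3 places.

PAF ≈ 0.545

p₁ = P(outcome | exposed) = 771/2668 = 0.28898
p₀ = P(outcome | unexposed) = 160/1452 = 0.11019
Overall risk P(Y=1) = π·p₁ + (1−π)·p₀ = 0.739×0.28898 + 0.261×0.11019 = 0.24232.
Under exogeneity, PAF = [P(Y=1) − p₀] / P(Y=1).
PAF = (0.24232 − 0.11019) / 0.24232 ≈ 0.5453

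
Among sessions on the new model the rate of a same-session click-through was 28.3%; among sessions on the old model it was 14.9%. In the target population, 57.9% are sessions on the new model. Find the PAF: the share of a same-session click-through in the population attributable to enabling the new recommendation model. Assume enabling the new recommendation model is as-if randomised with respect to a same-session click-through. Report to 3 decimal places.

PAF ≈ 0.342

p₁ = 0.283, p₀ = 0.149.
Overall risk P(Y=1) = π·p₁ + (1−π)·p₀ = 0.579×0.283 + 0.421×0.149 = 0.22659.
Under exogeneity, PAF = [P(Y=1) − p₀] / P(Y=1).
PAF = (0.22659 − 0.149) / 0.22659 ≈ 0.3424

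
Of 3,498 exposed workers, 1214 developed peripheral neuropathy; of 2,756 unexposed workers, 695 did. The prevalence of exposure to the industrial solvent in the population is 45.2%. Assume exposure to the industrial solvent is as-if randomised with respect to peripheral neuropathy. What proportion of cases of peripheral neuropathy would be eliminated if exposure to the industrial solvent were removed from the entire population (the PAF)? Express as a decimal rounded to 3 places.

PAF ≈ 0.145

p₁ = P(outcome | exposed) = 1214/3498 = 0.34706
p₀ = P(outcome | unexposed) = 695/2756 = 0.25218
Overall risk P(Y=1) = π·p₁ + (1−π)·p₀ = 0.452×0.34706 + 0.548×0.25218 = 0.29506.
Under exogeneity, PAF = [P(Y=1) − p₀] / P(Y=1).
PAF = (0.29506 − 0.25218) / 0.29506 ≈ 0.1453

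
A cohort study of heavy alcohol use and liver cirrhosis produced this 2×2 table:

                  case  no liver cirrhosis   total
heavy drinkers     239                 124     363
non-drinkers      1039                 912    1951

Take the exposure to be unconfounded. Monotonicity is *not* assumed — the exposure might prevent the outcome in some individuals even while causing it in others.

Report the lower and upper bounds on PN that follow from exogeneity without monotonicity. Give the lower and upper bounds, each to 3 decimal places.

p₁ = P(outcome | exposed) = 239/363 = 0.6584
p₀ = P(outcome | unexposed) = 1039/1951 = 0.53255
Under exogeneity alone the bounds on PN are max{0,(p₁−p₀)/p₁} ≤ PN ≤ min{1,(1−p₀)/p₁}.
  lower = (p₁ − p₀)/p₁ = 0.12585 / 0.6584 ≈ 0.1912
  upper = min{1, (1 − p₀)/p₁} = 0.46745 / 0.6584 ≈ 0.7100

0.191 ≤ PN ≤ 0.710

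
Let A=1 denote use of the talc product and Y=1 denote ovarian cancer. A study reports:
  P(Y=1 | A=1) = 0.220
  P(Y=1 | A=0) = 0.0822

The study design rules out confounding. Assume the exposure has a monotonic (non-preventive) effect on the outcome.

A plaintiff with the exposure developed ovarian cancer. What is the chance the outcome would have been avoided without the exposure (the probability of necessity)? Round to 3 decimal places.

PN ≈ 0.626

Let p₁ = 0.22, p₀ = 0.0822.
Under exogeneity and monotonicity, PN = (p₁ − p₀) / p₁.
PN = (0.22 − 0.0822) / 0.22 = 0.1378 / 0.22 ≈ 0.6264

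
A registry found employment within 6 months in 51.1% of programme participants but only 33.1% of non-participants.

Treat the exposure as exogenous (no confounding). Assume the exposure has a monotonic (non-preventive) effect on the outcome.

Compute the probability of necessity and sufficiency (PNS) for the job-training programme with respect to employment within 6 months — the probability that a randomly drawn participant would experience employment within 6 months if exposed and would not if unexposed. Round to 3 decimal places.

PNS ≈ 0.180

p₁ = 0.511, p₀ = 0.331.
Under exogeneity and monotonicity, PNS = p₁ − p₀.
PNS = 0.511 − 0.331 = 0.18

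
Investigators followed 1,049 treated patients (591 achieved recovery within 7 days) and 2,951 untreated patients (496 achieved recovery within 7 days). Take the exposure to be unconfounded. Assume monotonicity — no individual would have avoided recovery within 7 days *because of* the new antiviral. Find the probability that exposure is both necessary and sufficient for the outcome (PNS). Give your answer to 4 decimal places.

p₁ = P(outcome | exposed) = 591/1049 = 0.56339
p₀ = P(outcome | unexposed) = 496/2951 = 0.16808
Under exogeneity and monotonicity, PNS = p₁ − p₀.
PNS = 0.56339 − 0.16808 = 0.39532

PNS ≈ 0.3953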